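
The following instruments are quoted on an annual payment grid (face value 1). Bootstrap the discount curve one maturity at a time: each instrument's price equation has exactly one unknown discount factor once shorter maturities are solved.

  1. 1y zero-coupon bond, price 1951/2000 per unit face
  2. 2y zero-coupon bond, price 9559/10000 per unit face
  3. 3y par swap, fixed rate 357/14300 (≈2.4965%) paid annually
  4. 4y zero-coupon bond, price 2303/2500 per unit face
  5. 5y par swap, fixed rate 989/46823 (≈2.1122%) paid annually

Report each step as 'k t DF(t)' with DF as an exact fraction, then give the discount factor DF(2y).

step 1 [1y] zero: DF = P = 1951/2000 ≈ 0.975500
step 2 [2y] zero: DF = P = 9559/10000 ≈ 0.955900
step 3 [3y] swap r/1=357/14300: DF=(1 − 357/14300·(0.975500+0.955900))/(1+357/14300) = 4643/5000 ≈ 0.928600
step 4 [4y] zero: DF = P = 2303/2500 ≈ 0.921200
step 5 [5y] swap r/1=989/46823: DF=(1 − 989/46823·(0.975500+0.955900+0.928600+0.921200))/(1+989/46823) = 9011/10000 ≈ 0.901100

1 1 1951/2000
2 2 9559/10000
3 3 4643/5000
4 4 2303/2500
5 5 9011/10000
DF(2y) = 9559/10000 ≈ 0.955900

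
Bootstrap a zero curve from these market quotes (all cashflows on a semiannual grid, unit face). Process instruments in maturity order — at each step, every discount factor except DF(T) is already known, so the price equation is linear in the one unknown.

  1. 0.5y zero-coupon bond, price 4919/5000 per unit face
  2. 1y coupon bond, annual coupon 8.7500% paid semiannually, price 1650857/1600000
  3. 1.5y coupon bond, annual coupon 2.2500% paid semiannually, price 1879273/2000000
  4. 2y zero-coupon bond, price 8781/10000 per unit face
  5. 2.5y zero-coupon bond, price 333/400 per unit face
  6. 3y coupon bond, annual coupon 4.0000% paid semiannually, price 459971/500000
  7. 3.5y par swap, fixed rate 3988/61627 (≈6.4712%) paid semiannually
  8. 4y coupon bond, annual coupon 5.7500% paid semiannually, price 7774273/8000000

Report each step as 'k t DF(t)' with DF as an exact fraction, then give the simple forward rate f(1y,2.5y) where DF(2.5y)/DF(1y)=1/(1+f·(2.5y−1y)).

step 1 [0.5y] zero: DF = P = 4919/5000 ≈ 0.983800
step 2 [1y] bond c/2=7/160: DF=(1650857/1600000 − 7/160·(0.983800))/(1+7/160) = 9473/10000 ≈ 0.947300
step 3 [1.5y] bond c/2=9/800: DF=(1879273/2000000 − 9/800·(0.983800+0.947300))/(1+9/800) = 9077/10000 ≈ 0.907700
step 4 [2y] zero: DF = P = 8781/10000 ≈ 0.878100
step 5 [2.5y] zero: DF = P = 333/400 ≈ 0.832500
step 6 [3y] bond c/2=1/50: DF=(459971/500000 − 1/50·(0.983800+0.947300+0.907700+0.878100+0.832500))/(1+1/50) = 8127/10000 ≈ 0.812700
step 7 [3.5y] swap r/2=1994/61627: DF=(1 − 1994/61627·(0.983800+0.947300+0.907700+0.878100+0.832500+0.812700))/(1+1994/61627) = 4003/5000 ≈ 0.800600
step 8 [4y] bond c/2=23/800: DF=(7774273/8000000 − 23/800·(0.983800+0.947300+0.907700+0.878100+0.832500+0.812700+0.800600))/(1+23/800) = 1931/2500 ≈ 0.772400

1 1/2 4919/5000
2 1 9473/10000
3 3/2 9077/10000
4 2 8781/10000
5 5/2 333/400
6 3 8127/10000
7 7/2 4003/5000
8 4 1931/2500
f(1y,2.5y) = ((9473/10000)/(333/400) − 1)/(3/2) = 2296/24975 ≈ 9.1932%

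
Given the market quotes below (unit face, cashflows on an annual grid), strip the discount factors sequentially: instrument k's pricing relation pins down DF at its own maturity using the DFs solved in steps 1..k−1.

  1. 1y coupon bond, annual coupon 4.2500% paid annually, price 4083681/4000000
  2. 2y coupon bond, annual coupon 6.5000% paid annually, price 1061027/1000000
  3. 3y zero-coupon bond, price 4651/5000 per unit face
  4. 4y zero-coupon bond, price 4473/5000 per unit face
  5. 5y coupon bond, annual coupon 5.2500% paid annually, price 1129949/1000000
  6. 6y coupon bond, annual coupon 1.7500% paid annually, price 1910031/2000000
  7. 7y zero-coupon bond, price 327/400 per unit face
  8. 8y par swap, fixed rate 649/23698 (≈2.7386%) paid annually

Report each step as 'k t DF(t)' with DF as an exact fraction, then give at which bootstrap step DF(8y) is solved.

1 1 9793/10000
2 2 1873/2000
3 3 4651/5000
4 4 4473/5000
5 5 887/1000
6 6 859/1000
7 7 327/400
8 8 8053/10000
DF(8y) is solved at step 8

step 1 [1y] bond c/1=17/400: DF=(4083681/4000000 − 17/400·(0))/(1+17/400) = 9793/10000 ≈ 0.979300
step 2 [2y] bond c/1=13/200: DF=(1061027/1000000 − 13/200·(0.979300))/(1+13/200) = 1873/2000 ≈ 0.936500
step 3 [3y] zero: DF = P = 4651/5000 ≈ 0.930200
step 4 [4y] zero: DF = P = 4473/5000 ≈ 0.894600
step 5 [5y] bond c/1=21/400: DF=(1129949/1000000 − 21/400·(0.979300+0.936500+0.930200+0.894600))/(1+21/400) = 887/1000 ≈ 0.887000
step 6 [6y] bond c/1=7/400: DF=(1910031/2000000 − 7/400·(0.979300+0.936500+0.930200+0.894600+0.887000))/(1+7/400) = 859/1000 ≈ 0.859000
step 7 [7y] zero: DF = P = 327/400 ≈ 0.817500
step 8 [8y] swap r/1=649/23698: DF=(1 − 649/23698·(0.979300+0.936500+0.930200+0.894600+0.887000+0.859000+0.817500))/(1+649/23698) = 8053/10000 ≈ 0.805300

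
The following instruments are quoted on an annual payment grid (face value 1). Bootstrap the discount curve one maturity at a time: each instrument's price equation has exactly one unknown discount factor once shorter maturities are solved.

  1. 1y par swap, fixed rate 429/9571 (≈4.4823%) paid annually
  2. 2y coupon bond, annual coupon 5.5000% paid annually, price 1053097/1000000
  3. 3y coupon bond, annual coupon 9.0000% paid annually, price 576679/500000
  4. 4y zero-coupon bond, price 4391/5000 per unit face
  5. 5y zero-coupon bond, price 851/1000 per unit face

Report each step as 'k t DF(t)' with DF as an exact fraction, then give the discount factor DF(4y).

step 1 [1y] swap r/1=429/9571: DF=(1 − 429/9571·(0))/(1+429/9571) = 9571/10000 ≈ 0.957100
step 2 [2y] bond c/1=11/200: DF=(1053097/1000000 − 11/200·(0.957100))/(1+11/200) = 9483/10000 ≈ 0.948300
step 3 [3y] bond c/1=9/100: DF=(576679/500000 − 9/100·(0.957100+0.948300))/(1+9/100) = 563/625 ≈ 0.900800
step 4 [4y] zero: DF = P = 4391/5000 ≈ 0.878200
step 5 [5y] zero: DF = P = 851/1000 ≈ 0.851000

1 1 9571/10000
2 2 9483/10000
3 3 563/625
4 4 4391/5000
5 5 851/1000
DF(4y) = 4391/5000 ≈ 0.878200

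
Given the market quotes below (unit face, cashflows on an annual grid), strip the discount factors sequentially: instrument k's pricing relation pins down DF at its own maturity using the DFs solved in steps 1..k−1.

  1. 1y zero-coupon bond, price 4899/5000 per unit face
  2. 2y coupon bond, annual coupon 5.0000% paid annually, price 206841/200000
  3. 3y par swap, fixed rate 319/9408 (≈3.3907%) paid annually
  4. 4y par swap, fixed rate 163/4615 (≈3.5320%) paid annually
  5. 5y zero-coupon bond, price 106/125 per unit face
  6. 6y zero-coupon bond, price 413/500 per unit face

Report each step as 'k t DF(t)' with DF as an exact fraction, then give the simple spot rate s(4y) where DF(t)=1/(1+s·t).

step 1 [1y] zero: DF = P = 4899/5000 ≈ 0.979800
step 2 [2y] bond c/1=1/20: DF=(206841/200000 − 1/20·(0.979800))/(1+1/20) = 9383/10000 ≈ 0.938300
step 3 [3y] swap r/1=319/9408: DF=(1 − 319/9408·(0.979800+0.938300))/(1+319/9408) = 9043/10000 ≈ 0.904300
step 4 [4y] swap r/1=163/4615: DF=(1 − 163/4615·(0.979800+0.938300+0.904300))/(1+163/4615) = 1087/1250 ≈ 0.869600
step 5 [5y] zero: DF = P = 106/125 ≈ 0.848000
step 6 [6y] zero: DF = P = 413/500 ≈ 0.826000

1 1 4899/5000
2 2 9383/10000
3 3 9043/10000
4 4 1087/1250
5 5 106/125
6 6 413/500
s(4y) = (1/(1087/1250) − 1)/(4) = 163/4348 ≈ 3.7489%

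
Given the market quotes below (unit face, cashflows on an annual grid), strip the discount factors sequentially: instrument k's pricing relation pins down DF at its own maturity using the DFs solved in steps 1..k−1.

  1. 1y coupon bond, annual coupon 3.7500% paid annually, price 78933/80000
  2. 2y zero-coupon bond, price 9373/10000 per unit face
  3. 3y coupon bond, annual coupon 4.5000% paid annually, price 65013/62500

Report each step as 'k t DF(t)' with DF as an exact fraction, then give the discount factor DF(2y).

1 1 951/1000
2 2 9373/10000
3 3 9141/10000
DF(2y) = 9373/10000 ≈ 0.937300

step 1 [1y] bond c/1=3/80: DF=(78933/80000 − 3/80·(0))/(1+3/80) = 951/1000 ≈ 0.951000
step 2 [2y] zero: DF = P = 9373/10000 ≈ 0.937300
step 3 [3y] bond c/1=9/200: DF=(65013/62500 − 9/200·(0.951000+0.937300))/(1+9/200) = 9141/10000 ≈ 0.914100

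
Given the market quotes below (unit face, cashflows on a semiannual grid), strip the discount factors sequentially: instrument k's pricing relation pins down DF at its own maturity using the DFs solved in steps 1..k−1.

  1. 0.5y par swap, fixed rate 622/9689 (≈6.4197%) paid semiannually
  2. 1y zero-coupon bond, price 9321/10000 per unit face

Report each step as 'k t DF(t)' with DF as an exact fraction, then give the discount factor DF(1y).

step 1 [0.5y] swap r/2=311/9689: DF=(1 − 311/9689·(0))/(1+311/9689) = 9689/10000 ≈ 0.968900
step 2 [1y] zero: DF = P = 9321/10000 ≈ 0.932100

1 1/2 9689/10000
2 1 9321/10000
DF(1y) = 9321/10000 ≈ 0.932100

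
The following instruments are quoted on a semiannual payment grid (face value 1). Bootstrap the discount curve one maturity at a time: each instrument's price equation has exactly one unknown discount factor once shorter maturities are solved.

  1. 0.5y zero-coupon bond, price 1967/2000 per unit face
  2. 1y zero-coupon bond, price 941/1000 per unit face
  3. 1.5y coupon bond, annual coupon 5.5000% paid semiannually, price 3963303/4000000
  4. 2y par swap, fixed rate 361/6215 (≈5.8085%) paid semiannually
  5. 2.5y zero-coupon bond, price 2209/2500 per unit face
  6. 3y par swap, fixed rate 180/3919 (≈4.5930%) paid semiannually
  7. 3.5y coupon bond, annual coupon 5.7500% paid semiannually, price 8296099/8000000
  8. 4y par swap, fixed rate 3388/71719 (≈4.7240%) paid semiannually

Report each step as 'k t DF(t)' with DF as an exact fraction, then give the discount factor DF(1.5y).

step 1 [0.5y] zero: DF = P = 1967/2000 ≈ 0.983500
step 2 [1y] zero: DF = P = 941/1000 ≈ 0.941000
step 3 [1.5y] bond c/2=11/400: DF=(3963303/4000000 − 11/400·(0.983500+0.941000))/(1+11/400) = 1141/1250 ≈ 0.912800
step 4 [2y] swap r/2=361/12430: DF=(1 − 361/12430·(0.983500+0.941000+0.912800))/(1+361/12430) = 8917/10000 ≈ 0.891700
step 5 [2.5y] zero: DF = P = 2209/2500 ≈ 0.883600
step 6 [3y] swap r/2=90/3919: DF=(1 − 90/3919·(0.983500+0.941000+0.912800+0.891700+0.883600))/(1+90/3919) = 437/500 ≈ 0.874000
step 7 [3.5y] bond c/2=23/800: DF=(8296099/8000000 − 23/800·(0.983500+0.941000+0.912800+0.891700+0.883600+0.874000))/(1+23/800) = 8547/10000 ≈ 0.854700
step 8 [4y] swap r/2=1694/71719: DF=(1 − 1694/71719·(0.983500+0.941000+0.912800+0.891700+0.883600+0.874000+0.854700))/(1+1694/71719) = 4153/5000 ≈ 0.830600

1 1/2 1967/2000
2 1 941/1000
3 3/2 1141/1250
4 2 8917/10000
5 5/2 2209/2500
6 3 437/500
7 7/2 8547/10000
8 4 4153/5000
DF(1.5y) = 1141/1250 ≈ 0.912800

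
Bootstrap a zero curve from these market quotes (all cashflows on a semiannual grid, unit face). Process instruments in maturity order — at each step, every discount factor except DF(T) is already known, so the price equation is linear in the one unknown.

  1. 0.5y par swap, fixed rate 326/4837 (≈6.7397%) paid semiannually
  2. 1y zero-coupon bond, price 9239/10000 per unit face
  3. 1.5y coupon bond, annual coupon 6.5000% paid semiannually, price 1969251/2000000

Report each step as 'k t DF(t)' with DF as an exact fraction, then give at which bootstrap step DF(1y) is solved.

step 1 [0.5y] swap r/2=163/4837: DF=(1 − 163/4837·(0))/(1+163/4837) = 4837/5000 ≈ 0.967400
step 2 [1y] zero: DF = P = 9239/10000 ≈ 0.923900
step 3 [1.5y] bond c/2=13/400: DF=(1969251/2000000 − 13/400·(0.967400+0.923900))/(1+13/400) = 8941/10000 ≈ 0.894100

1 1/2 4837/5000
2 1 9239/10000
3 3/2 8941/10000
DF(1y) is solved at step 2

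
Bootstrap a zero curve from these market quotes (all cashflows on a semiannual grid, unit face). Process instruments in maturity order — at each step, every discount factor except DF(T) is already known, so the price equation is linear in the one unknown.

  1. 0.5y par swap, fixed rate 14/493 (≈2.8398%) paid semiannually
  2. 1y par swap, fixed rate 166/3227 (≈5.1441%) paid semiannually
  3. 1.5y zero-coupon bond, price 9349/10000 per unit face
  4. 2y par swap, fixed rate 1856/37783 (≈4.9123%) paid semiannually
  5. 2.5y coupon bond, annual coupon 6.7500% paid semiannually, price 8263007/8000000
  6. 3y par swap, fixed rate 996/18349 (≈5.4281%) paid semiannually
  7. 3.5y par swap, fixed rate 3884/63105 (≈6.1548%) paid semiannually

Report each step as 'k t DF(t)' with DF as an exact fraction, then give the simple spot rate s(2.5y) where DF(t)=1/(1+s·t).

1 1/2 493/500
2 1 4751/5000
3 3/2 9349/10000
4 2 567/625
5 5/2 4379/5000
6 3 4253/5000
7 7/2 4029/5000
s(2.5y) = (1/(4379/5000) − 1)/(5/2) = 1242/21895 ≈ 5.6725%

step 1 [0.5y] swap r/2=7/493: DF=(1 − 7/493·(0))/(1+7/493) = 493/500 ≈ 0.986000
step 2 [1y] swap r/2=83/3227: DF=(1 − 83/3227·(0.986000))/(1+83/3227) = 4751/5000 ≈ 0.950200
step 3 [1.5y] zero: DF = P = 9349/10000 ≈ 0.934900
step 4 [2y] swap r/2=928/37783: DF=(1 − 928/37783·(0.986000+0.950200+0.934900))/(1+928/37783) = 567/625 ≈ 0.907200
step 5 [2.5y] bond c/2=27/800: DF=(8263007/8000000 − 27/800·(0.986000+0.950200+0.934900+0.907200))/(1+27/800) = 4379/5000 ≈ 0.875800
step 6 [3y] swap r/2=498/18349: DF=(1 − 498/18349·(0.986000+0.950200+0.934900+0.907200+0.875800))/(1+498/18349) = 4253/5000 ≈ 0.850600
step 7 [3.5y] swap r/2=1942/63105: DF=(1 − 1942/63105·(0.986000+0.950200+0.934900+0.907200+0.875800+0.850600))/(1+1942/63105) = 4029/5000 ≈ 0.805800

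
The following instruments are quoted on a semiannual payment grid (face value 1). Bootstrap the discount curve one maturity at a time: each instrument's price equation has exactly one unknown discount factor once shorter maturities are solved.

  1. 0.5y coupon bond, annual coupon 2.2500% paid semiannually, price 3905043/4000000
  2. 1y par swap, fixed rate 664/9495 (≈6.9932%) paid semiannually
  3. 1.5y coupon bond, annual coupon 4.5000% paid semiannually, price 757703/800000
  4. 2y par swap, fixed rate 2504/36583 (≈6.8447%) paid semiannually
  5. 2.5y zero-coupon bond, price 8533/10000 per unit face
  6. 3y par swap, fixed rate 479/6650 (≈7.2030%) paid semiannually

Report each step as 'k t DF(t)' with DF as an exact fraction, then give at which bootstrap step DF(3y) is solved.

1 1/2 4827/5000
2 1 1167/1250
3 3/2 1769/2000
4 2 2187/2500
5 5/2 8533/10000
6 3 2021/2500
DF(3y) is solved at step 6

step 1 [0.5y] bond c/2=9/800: DF=(3905043/4000000 − 9/800·(0))/(1+9/800) = 4827/5000 ≈ 0.965400
step 2 [1y] swap r/2=332/9495: DF=(1 − 332/9495·(0.965400))/(1+332/9495) = 1167/1250 ≈ 0.933600
step 3 [1.5y] bond c/2=9/400: DF=(757703/800000 − 9/400·(0.965400+0.933600))/(1+9/400) = 1769/2000 ≈ 0.884500
step 4 [2y] swap r/2=1252/36583: DF=(1 − 1252/36583·(0.965400+0.933600+0.884500))/(1+1252/36583) = 2187/2500 ≈ 0.874800
step 5 [2.5y] zero: DF = P = 8533/10000 ≈ 0.853300
step 6 [3y] swap r/2=479/13300: DF=(1 − 479/13300·(0.965400+0.933600+0.884500+0.874800+0.853300))/(1+479/13300) = 2021/2500 ≈ 0.808400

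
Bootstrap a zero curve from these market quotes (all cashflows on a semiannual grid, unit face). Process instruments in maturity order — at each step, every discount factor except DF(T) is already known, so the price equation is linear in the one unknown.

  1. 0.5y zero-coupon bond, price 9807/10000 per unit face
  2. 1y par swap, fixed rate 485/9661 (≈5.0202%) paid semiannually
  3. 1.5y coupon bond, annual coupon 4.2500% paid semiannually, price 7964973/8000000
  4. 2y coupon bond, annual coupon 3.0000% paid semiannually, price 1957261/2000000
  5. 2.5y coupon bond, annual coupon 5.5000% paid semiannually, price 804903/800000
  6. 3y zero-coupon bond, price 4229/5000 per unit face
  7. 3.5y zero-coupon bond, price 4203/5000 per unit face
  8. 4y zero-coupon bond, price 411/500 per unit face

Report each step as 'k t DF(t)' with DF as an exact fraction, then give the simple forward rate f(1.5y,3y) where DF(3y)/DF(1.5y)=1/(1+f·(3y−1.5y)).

step 1 [0.5y] zero: DF = P = 9807/10000 ≈ 0.980700
step 2 [1y] swap r/2=485/19322: DF=(1 − 485/19322·(0.980700))/(1+485/19322) = 1903/2000 ≈ 0.951500
step 3 [1.5y] bond c/2=17/800: DF=(7964973/8000000 − 17/800·(0.980700+0.951500))/(1+17/800) = 9347/10000 ≈ 0.934700
step 4 [2y] bond c/2=3/200: DF=(1957261/2000000 − 3/200·(0.980700+0.951500+0.934700))/(1+3/200) = 4609/5000 ≈ 0.921800
step 5 [2.5y] bond c/2=11/400: DF=(804903/800000 − 11/400·(0.980700+0.951500+0.934700+0.921800))/(1+11/400) = 4389/5000 ≈ 0.877800
step 6 [3y] zero: DF = P = 4229/5000 ≈ 0.845800
step 7 [3.5y] zero: DF = P = 4203/5000 ≈ 0.840600
step 8 [4y] zero: DF = P = 411/500 ≈ 0.822000

1 1/2 9807/10000
2 1 1903/2000
3 3/2 9347/10000
4 2 4609/5000
5 5/2 4389/5000
6 3 4229/5000
7 7/2 4203/5000
8 4 411/500
f(1.5y,3y) = ((9347/10000)/(4229/5000) − 1)/(3/2) = 889/12687 ≈ 7.0072%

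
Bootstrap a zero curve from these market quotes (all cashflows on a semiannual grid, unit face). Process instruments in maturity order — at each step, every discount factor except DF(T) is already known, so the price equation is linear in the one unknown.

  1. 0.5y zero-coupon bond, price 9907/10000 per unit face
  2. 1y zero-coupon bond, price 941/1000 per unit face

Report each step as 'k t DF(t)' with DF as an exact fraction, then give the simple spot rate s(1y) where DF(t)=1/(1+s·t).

1 1/2 9907/10000
2 1 941/1000
s(1y) = (1/(941/1000) − 1)/(1) = 59/941 ≈ 6.2699%

step 1 [0.5y] zero: DF = P = 9907/10000 ≈ 0.990700
step 2 [1y] zero: DF = P = 941/1000 ≈ 0.941000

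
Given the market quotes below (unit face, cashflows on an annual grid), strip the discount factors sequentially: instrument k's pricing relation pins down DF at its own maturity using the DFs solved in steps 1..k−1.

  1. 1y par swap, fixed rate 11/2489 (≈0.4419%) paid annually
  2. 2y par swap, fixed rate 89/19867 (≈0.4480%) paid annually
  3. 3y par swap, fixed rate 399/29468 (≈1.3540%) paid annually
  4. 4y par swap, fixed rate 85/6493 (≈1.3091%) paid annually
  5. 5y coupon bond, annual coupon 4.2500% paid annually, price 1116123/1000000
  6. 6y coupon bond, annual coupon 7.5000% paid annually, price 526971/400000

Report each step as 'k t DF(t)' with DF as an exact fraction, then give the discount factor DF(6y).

1 1 2489/2500
2 2 9911/10000
3 3 9601/10000
4 4 949/1000
5 5 4559/5000
6 6 8901/10000
DF(6y) = 8901/10000 ≈ 0.890100

step 1 [1y] swap r/1=11/2489: DF=(1 − 11/2489·(0))/(1+11/2489) = 2489/2500 ≈ 0.995600
step 2 [2y] swap r/1=89/19867: DF=(1 − 89/19867·(0.995600))/(1+89/19867) = 9911/10000 ≈ 0.991100
step 3 [3y] swap r/1=399/29468: DF=(1 − 399/29468·(0.995600+0.991100))/(1+399/29468) = 9601/10000 ≈ 0.960100
step 4 [4y] swap r/1=85/6493: DF=(1 − 85/6493·(0.995600+0.991100+0.960100))/(1+85/6493) = 949/1000 ≈ 0.949000
step 5 [5y] bond c/1=17/400: DF=(1116123/1000000 − 17/400·(0.995600+0.991100+0.960100+0.949000))/(1+17/400) = 4559/5000 ≈ 0.911800
step 6 [6y] bond c/1=3/40: DF=(526971/400000 − 3/40·(0.995600+0.991100+0.960100+0.949000+0.911800))/(1+3/40) = 8901/10000 ≈ 0.890100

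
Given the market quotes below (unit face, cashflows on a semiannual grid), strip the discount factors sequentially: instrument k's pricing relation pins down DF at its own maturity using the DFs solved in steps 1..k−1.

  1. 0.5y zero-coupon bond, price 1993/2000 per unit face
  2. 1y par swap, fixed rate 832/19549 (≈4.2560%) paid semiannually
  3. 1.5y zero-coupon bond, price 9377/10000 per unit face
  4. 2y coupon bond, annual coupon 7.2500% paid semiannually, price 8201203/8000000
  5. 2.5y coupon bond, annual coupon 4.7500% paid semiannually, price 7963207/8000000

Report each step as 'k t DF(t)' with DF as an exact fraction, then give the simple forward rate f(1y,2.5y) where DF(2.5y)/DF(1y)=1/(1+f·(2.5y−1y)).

step 1 [0.5y] zero: DF = P = 1993/2000 ≈ 0.996500
step 2 [1y] swap r/2=416/19549: DF=(1 − 416/19549·(0.996500))/(1+416/19549) = 599/625 ≈ 0.958400
step 3 [1.5y] zero: DF = P = 9377/10000 ≈ 0.937700
step 4 [2y] bond c/2=29/800: DF=(8201203/8000000 − 29/800·(0.996500+0.958400+0.937700))/(1+29/800) = 8881/10000 ≈ 0.888100
step 5 [2.5y] bond c/2=19/800: DF=(7963207/8000000 − 19/800·(0.996500+0.958400+0.937700+0.888100))/(1+19/800) = 4423/5000 ≈ 0.884600

1 1/2 1993/2000
2 1 599/625
3 3/2 9377/10000
4 2 8881/10000
5 5/2 4423/5000
f(1y,2.5y) = ((599/625)/(4423/5000) − 1)/(3/2) = 246/4423 ≈ 5.5618%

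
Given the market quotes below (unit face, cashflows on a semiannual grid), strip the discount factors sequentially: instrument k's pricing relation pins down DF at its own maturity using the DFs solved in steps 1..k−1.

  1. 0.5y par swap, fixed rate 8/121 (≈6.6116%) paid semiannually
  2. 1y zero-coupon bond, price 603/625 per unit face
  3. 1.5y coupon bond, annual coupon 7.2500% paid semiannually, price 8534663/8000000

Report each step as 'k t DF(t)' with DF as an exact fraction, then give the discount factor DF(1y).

1 1/2 121/125
2 1 603/625
3 3/2 9619/10000
DF(1y) = 603/625 ≈ 0.964800

step 1 [0.5y] swap r/2=4/121: DF=(1 − 4/121·(0))/(1+4/121) = 121/125 ≈ 0.968000
step 2 [1y] zero: DF = P = 603/625 ≈ 0.964800
step 3 [1.5y] bond c/2=29/800: DF=(8534663/8000000 − 29/800·(0.968000+0.964800))/(1+29/800) = 9619/10000 ≈ 0.961900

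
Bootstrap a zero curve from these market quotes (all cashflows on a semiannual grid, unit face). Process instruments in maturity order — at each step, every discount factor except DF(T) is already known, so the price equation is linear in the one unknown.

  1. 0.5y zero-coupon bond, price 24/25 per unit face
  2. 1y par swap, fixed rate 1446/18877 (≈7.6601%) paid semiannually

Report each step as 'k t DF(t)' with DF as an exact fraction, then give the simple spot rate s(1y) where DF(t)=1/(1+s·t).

1 1/2 24/25
2 1 9277/10000
s(1y) = (1/(9277/10000) − 1)/(1) = 723/9277 ≈ 7.7935%

step 1 [0.5y] zero: DF = P = 24/25 ≈ 0.960000
step 2 [1y] swap r/2=723/18877: DF=(1 − 723/18877·(0.960000))/(1+723/18877) = 9277/10000 ≈ 0.927700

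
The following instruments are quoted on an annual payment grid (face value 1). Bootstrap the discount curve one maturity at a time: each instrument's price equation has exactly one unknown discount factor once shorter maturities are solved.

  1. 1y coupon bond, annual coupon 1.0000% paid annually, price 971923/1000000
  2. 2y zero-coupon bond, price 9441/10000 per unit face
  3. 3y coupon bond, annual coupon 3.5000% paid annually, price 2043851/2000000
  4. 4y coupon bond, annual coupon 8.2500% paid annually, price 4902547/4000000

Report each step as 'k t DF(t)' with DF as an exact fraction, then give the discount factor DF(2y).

step 1 [1y] bond c/1=1/100: DF=(971923/1000000 − 1/100·(0))/(1+1/100) = 9623/10000 ≈ 0.962300
step 2 [2y] zero: DF = P = 9441/10000 ≈ 0.944100
step 3 [3y] bond c/1=7/200: DF=(2043851/2000000 − 7/200·(0.962300+0.944100))/(1+7/200) = 9229/10000 ≈ 0.922900
step 4 [4y] bond c/1=33/400: DF=(4902547/4000000 − 33/400·(0.962300+0.944100+0.922900))/(1+33/400) = 4583/5000 ≈ 0.916600

1 1 9623/10000
2 2 9441/10000
3 3 9229/10000
4 4 4583/5000
DF(2y) = 9441/10000 ≈ 0.944100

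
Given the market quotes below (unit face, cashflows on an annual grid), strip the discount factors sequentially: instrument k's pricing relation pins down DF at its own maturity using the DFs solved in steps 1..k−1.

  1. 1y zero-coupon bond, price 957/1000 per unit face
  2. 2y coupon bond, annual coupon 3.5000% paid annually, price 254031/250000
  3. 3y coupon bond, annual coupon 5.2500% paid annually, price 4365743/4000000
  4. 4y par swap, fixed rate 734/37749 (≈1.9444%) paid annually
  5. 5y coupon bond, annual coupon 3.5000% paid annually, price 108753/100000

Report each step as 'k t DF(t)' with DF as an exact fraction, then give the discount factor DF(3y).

step 1 [1y] zero: DF = P = 957/1000 ≈ 0.957000
step 2 [2y] bond c/1=7/200: DF=(254031/250000 − 7/200·(0.957000))/(1+7/200) = 4747/5000 ≈ 0.949400
step 3 [3y] bond c/1=21/400: DF=(4365743/4000000 − 21/400·(0.957000+0.949400))/(1+21/400) = 9419/10000 ≈ 0.941900
step 4 [4y] swap r/1=734/37749: DF=(1 − 734/37749·(0.957000+0.949400+0.941900))/(1+734/37749) = 4633/5000 ≈ 0.926600
step 5 [5y] bond c/1=7/200: DF=(108753/100000 − 7/200·(0.957000+0.949400+0.941900+0.926600))/(1+7/200) = 9231/10000 ≈ 0.923100

1 1 957/1000
2 2 4747/5000
3 3 9419/10000
4 4 4633/5000
5 5 9231/10000
DF(3y) = 9419/10000 ≈ 0.941900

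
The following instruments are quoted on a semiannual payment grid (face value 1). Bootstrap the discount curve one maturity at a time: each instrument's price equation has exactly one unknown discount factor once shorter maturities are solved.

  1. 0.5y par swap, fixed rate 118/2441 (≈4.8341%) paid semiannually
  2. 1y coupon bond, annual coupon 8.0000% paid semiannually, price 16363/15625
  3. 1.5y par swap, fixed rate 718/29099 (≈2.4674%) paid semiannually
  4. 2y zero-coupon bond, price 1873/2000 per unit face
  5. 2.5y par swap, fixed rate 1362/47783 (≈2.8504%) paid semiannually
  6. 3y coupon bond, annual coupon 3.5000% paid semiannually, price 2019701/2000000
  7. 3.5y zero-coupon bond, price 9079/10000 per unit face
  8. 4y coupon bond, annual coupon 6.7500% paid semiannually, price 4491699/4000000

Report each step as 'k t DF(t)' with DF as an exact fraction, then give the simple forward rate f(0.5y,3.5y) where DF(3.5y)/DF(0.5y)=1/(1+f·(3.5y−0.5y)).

step 1 [0.5y] swap r/2=59/2441: DF=(1 − 59/2441·(0))/(1+59/2441) = 2441/2500 ≈ 0.976400
step 2 [1y] bond c/2=1/25: DF=(16363/15625 − 1/25·(0.976400))/(1+1/25) = 4847/5000 ≈ 0.969400
step 3 [1.5y] swap r/2=359/29099: DF=(1 − 359/29099·(0.976400+0.969400))/(1+359/29099) = 9641/10000 ≈ 0.964100
step 4 [2y] zero: DF = P = 1873/2000 ≈ 0.936500
step 5 [2.5y] swap r/2=681/47783: DF=(1 − 681/47783·(0.976400+0.969400+0.964100+0.936500))/(1+681/47783) = 9319/10000 ≈ 0.931900
step 6 [3y] bond c/2=7/400: DF=(2019701/2000000 − 7/400·(0.976400+0.969400+0.964100+0.936500+0.931900))/(1+7/400) = 9103/10000 ≈ 0.910300
step 7 [3.5y] zero: DF = P = 9079/10000 ≈ 0.907900
step 8 [4y] bond c/2=27/800: DF=(4491699/4000000 − 27/800·(0.976400+0.969400+0.964100+0.936500+0.931900+0.910300+0.907900))/(1+27/800) = 8709/10000 ≈ 0.870900

1 1/2 2441/2500
2 1 4847/5000
3 3/2 9641/10000
4 2 1873/2000
5 5/2 9319/10000
6 3 9103/10000
7 7/2 9079/10000
8 4 8709/10000
f(0.5y,3.5y) = ((2441/2500)/(9079/10000) − 1)/(3) = 685/27237 ≈ 2.5150%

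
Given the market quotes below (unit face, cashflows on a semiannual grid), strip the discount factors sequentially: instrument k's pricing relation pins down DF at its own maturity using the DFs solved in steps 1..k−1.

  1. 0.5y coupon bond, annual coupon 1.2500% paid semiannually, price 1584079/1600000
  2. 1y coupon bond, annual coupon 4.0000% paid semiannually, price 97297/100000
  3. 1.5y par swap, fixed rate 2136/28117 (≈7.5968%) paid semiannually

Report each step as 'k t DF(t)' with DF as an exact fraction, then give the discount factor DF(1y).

1 1/2 9839/10000
2 1 4673/5000
3 3/2 2233/2500
DF(1y) = 4673/5000 ≈ 0.934600

step 1 [0.5y] bond c/2=1/160: DF=(1584079/1600000 − 1/160·(0))/(1+1/160) = 9839/10000 ≈ 0.983900
step 2 [1y] bond c/2=1/50: DF=(97297/100000 − 1/50·(0.983900))/(1+1/50) = 4673/5000 ≈ 0.934600
step 3 [1.5y] swap r/2=1068/28117: DF=(1 − 1068/28117·(0.983900+0.934600))/(1+1068/28117) = 2233/2500 ≈ 0.893200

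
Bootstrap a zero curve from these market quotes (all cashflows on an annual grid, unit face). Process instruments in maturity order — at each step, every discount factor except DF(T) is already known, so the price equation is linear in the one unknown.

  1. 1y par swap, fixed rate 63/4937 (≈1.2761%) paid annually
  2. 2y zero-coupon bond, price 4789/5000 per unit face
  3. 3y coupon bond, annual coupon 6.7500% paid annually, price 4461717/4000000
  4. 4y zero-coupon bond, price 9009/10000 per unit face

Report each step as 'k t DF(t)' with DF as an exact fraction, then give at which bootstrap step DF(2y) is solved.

1 1 4937/5000
2 2 4789/5000
3 3 9219/10000
4 4 9009/10000
DF(2y) is solved at step 2

step 1 [1y] swap r/1=63/4937: DF=(1 − 63/4937·(0))/(1+63/4937) = 4937/5000 ≈ 0.987400
step 2 [2y] zero: DF = P = 4789/5000 ≈ 0.957800
step 3 [3y] bond c/1=27/400: DF=(4461717/4000000 − 27/400·(0.987400+0.957800))/(1+27/400) = 9219/10000 ≈ 0.921900
step 4 [4y] zero: DF = P = 9009/10000 ≈ 0.900900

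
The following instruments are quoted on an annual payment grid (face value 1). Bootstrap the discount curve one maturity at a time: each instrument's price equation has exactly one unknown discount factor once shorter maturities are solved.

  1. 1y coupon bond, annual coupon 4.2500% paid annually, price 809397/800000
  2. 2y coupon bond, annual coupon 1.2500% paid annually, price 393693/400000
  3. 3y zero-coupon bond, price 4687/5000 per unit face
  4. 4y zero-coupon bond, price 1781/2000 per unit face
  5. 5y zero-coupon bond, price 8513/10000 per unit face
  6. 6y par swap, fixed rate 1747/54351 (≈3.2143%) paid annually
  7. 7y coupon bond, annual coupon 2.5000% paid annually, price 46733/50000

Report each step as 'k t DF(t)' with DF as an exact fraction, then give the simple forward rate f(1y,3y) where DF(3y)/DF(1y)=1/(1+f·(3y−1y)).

1 1 1941/2000
2 2 9601/10000
3 3 4687/5000
4 4 1781/2000
5 5 8513/10000
6 6 8253/10000
7 7 7793/10000
f(1y,3y) = ((1941/2000)/(4687/5000) − 1)/(2) = 331/18748 ≈ 1.7655%

step 1 [1y] bond c/1=17/400: DF=(809397/800000 − 17/400·(0))/(1+17/400) = 1941/2000 ≈ 0.970500
step 2 [2y] bond c/1=1/80: DF=(393693/400000 − 1/80·(0.970500))/(1+1/80) = 9601/10000 ≈ 0.960100
step 3 [3y] zero: DF = P = 4687/5000 ≈ 0.937400
step 4 [4y] zero: DF = P = 1781/2000 ≈ 0.890500
step 5 [5y] zero: DF = P = 8513/10000 ≈ 0.851300
step 6 [6y] swap r/1=1747/54351: DF=(1 − 1747/54351·(0.970500+0.960100+0.937400+0.890500+0.851300))/(1+1747/54351) = 8253/10000 ≈ 0.825300
step 7 [7y] bond c/1=1/40: DF=(46733/50000 − 1/40·(0.970500+0.960100+0.937400+0.890500+0.851300+0.825300))/(1+1/40) = 7793/10000 ≈ 0.779300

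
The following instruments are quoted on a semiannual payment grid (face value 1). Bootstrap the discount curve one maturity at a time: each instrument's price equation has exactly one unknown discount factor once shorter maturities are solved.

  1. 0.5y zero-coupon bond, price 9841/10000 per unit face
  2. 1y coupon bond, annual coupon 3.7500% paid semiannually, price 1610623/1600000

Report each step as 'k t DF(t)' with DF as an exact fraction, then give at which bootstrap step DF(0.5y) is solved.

step 1 [0.5y] zero: DF = P = 9841/10000 ≈ 0.984100
step 2 [1y] bond c/2=3/160: DF=(1610623/1600000 − 3/160·(0.984100))/(1+3/160) = 97/100 ≈ 0.970000

1 1/2 9841/10000
2 1 97/100
DF(0.5y) is solved at step 1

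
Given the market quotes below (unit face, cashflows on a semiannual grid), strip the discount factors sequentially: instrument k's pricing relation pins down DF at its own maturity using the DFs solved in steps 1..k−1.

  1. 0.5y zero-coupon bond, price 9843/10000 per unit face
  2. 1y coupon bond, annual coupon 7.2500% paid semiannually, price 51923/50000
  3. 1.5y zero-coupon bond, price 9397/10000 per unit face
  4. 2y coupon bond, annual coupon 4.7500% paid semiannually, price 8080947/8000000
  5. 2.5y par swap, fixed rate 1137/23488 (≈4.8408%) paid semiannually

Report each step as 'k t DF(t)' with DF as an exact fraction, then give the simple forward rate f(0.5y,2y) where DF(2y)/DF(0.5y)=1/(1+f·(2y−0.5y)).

step 1 [0.5y] zero: DF = P = 9843/10000 ≈ 0.984300
step 2 [1y] bond c/2=29/800: DF=(51923/50000 − 29/800·(0.984300))/(1+29/800) = 9677/10000 ≈ 0.967700
step 3 [1.5y] zero: DF = P = 9397/10000 ≈ 0.939700
step 4 [2y] bond c/2=19/800: DF=(8080947/8000000 − 19/800·(0.984300+0.967700+0.939700))/(1+19/800) = 2299/2500 ≈ 0.919600
step 5 [2.5y] swap r/2=1137/46976: DF=(1 − 1137/46976·(0.984300+0.967700+0.939700+0.919600))/(1+1137/46976) = 8863/10000 ≈ 0.886300

1 1/2 9843/10000
2 1 9677/10000
3 3/2 9397/10000
4 2 2299/2500
5 5/2 8863/10000
f(0.5y,2y) = ((9843/10000)/(2299/2500) − 1)/(3/2) = 647/13794 ≈ 4.6904%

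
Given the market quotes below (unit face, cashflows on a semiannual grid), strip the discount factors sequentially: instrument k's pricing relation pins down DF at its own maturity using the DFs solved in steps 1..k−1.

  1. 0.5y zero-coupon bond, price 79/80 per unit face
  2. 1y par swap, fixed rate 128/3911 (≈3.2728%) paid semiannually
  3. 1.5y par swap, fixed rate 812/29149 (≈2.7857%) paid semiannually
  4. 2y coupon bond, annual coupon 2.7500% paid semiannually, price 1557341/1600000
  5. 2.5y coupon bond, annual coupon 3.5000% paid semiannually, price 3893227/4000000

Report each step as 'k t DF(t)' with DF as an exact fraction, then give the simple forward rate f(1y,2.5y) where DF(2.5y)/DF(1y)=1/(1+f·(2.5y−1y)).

step 1 [0.5y] zero: DF = P = 79/80 ≈ 0.987500
step 2 [1y] swap r/2=64/3911: DF=(1 − 64/3911·(0.987500))/(1+64/3911) = 121/125 ≈ 0.968000
step 3 [1.5y] swap r/2=406/29149: DF=(1 − 406/29149·(0.987500+0.968000))/(1+406/29149) = 4797/5000 ≈ 0.959400
step 4 [2y] bond c/2=11/800: DF=(1557341/1600000 − 11/800·(0.987500+0.968000+0.959400))/(1+11/800) = 4603/5000 ≈ 0.920600
step 5 [2.5y] bond c/2=7/400: DF=(3893227/4000000 − 7/400·(0.987500+0.968000+0.959400+0.920600))/(1+7/400) = 4453/5000 ≈ 0.890600

1 1/2 79/80
2 1 121/125
3 3/2 4797/5000
4 2 4603/5000
5 5/2 4453/5000
f(1y,2.5y) = ((121/125)/(4453/5000) − 1)/(3/2) = 258/4453 ≈ 5.7938%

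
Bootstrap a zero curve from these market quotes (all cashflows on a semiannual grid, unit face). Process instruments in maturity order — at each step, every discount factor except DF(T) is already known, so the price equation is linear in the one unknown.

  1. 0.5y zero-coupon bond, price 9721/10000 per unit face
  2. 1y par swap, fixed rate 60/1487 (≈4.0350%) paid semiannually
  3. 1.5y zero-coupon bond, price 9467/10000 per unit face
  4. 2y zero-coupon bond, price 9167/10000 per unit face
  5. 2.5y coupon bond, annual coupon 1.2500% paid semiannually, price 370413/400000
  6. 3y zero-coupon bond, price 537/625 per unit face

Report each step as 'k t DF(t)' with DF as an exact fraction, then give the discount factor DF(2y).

step 1 [0.5y] zero: DF = P = 9721/10000 ≈ 0.972100
step 2 [1y] swap r/2=30/1487: DF=(1 − 30/1487·(0.972100))/(1+30/1487) = 961/1000 ≈ 0.961000
step 3 [1.5y] zero: DF = P = 9467/10000 ≈ 0.946700
step 4 [2y] zero: DF = P = 9167/10000 ≈ 0.916700
step 5 [2.5y] bond c/2=1/160: DF=(370413/400000 − 1/160·(0.972100+0.961000+0.946700+0.916700))/(1+1/160) = 8967/10000 ≈ 0.896700
step 6 [3y] zero: DF = P = 537/625 ≈ 0.859200

1 1/2 9721/10000
2 1 961/1000
3 3/2 9467/10000
4 2 9167/10000
5 5/2 8967/10000
6 3 537/625
DF(2y) = 9167/10000 ≈ 0.916700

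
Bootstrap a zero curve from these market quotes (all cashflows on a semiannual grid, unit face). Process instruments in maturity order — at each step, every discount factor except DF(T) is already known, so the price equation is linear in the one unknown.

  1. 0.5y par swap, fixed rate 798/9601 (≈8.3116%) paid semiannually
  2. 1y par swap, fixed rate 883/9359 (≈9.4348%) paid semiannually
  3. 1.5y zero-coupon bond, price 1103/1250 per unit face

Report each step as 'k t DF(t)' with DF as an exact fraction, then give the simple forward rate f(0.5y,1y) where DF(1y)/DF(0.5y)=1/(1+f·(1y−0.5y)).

step 1 [0.5y] swap r/2=399/9601: DF=(1 − 399/9601·(0))/(1+399/9601) = 9601/10000 ≈ 0.960100
step 2 [1y] swap r/2=883/18718: DF=(1 − 883/18718·(0.960100))/(1+883/18718) = 9117/10000 ≈ 0.911700
step 3 [1.5y] zero: DF = P = 1103/1250 ≈ 0.882400

1 1/2 9601/10000
2 1 9117/10000
3 3/2 1103/1250
f(0.5y,1y) = ((9601/10000)/(9117/10000) − 1)/(1/2) = 968/9117 ≈ 10.6175%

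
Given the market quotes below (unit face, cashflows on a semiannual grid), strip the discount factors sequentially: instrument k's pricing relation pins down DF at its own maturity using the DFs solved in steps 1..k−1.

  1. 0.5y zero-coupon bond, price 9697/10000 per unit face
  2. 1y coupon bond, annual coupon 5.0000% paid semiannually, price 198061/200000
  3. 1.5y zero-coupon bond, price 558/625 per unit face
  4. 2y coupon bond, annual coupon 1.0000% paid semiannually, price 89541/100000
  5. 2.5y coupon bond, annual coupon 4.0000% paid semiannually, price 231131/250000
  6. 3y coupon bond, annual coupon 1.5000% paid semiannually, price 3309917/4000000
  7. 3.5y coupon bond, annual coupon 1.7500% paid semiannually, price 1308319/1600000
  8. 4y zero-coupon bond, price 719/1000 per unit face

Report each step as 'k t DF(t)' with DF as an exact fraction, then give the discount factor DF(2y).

1 1/2 9697/10000
2 1 377/400
3 3/2 558/625
4 2 877/1000
5 5/2 4171/5000
6 3 7877/10000
7 7/2 3823/5000
8 4 719/1000
DF(2y) = 877/1000 ≈ 0.877000

step 1 [0.5y] zero: DF = P = 9697/10000 ≈ 0.969700
step 2 [1y] bond c/2=1/40: DF=(198061/200000 − 1/40·(0.969700))/(1+1/40) = 377/400 ≈ 0.942500
step 3 [1.5y] zero: DF = P = 558/625 ≈ 0.892800
step 4 [2y] bond c/2=1/200: DF=(89541/100000 − 1/200·(0.969700+0.942500+0.892800))/(1+1/200) = 877/1000 ≈ 0.877000
step 5 [2.5y] bond c/2=1/50: DF=(231131/250000 − 1/50·(0.969700+0.942500+0.892800+0.877000))/(1+1/50) = 4171/5000 ≈ 0.834200
step 6 [3y] bond c/2=3/400: DF=(3309917/4000000 − 3/400·(0.969700+0.942500+0.892800+0.877000+0.834200))/(1+3/400) = 7877/10000 ≈ 0.787700
step 7 [3.5y] bond c/2=7/800: DF=(1308319/1600000 − 7/800·(0.969700+0.942500+0.892800+0.877000+0.834200+0.787700))/(1+7/800) = 3823/5000 ≈ 0.764600
step 8 [4y] zero: DF = P = 719/1000 ≈ 0.719000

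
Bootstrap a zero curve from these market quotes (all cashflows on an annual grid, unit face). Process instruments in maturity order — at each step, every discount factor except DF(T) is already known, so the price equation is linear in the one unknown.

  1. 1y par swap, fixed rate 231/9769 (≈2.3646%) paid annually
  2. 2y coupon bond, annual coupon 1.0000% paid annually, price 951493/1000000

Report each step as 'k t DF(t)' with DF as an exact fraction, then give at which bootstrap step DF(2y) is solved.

1 1 9769/10000
2 2 2331/2500
DF(2y) is solved at step 2

step 1 [1y] swap r/1=231/9769: DF=(1 − 231/9769·(0))/(1+231/9769) = 9769/10000 ≈ 0.976900
step 2 [2y] bond c/1=1/100: DF=(951493/1000000 − 1/100·(0.976900))/(1+1/100) = 2331/2500 ≈ 0.932400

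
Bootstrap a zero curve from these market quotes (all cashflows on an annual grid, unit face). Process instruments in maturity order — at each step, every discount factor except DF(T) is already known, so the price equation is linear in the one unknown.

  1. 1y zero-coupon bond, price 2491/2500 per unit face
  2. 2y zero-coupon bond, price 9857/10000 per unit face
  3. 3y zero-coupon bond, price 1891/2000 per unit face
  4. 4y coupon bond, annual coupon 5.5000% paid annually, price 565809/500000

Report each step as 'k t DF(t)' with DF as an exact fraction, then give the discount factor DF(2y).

step 1 [1y] zero: DF = P = 2491/2500 ≈ 0.996400
step 2 [2y] zero: DF = P = 9857/10000 ≈ 0.985700
step 3 [3y] zero: DF = P = 1891/2000 ≈ 0.945500
step 4 [4y] bond c/1=11/200: DF=(565809/500000 − 11/200·(0.996400+0.985700+0.945500))/(1+11/200) = 23/25 ≈ 0.920000

1 1 2491/2500
2 2 9857/10000
3 3 1891/2000
4 4 23/25
DF(2y) = 9857/10000 ≈ 0.985700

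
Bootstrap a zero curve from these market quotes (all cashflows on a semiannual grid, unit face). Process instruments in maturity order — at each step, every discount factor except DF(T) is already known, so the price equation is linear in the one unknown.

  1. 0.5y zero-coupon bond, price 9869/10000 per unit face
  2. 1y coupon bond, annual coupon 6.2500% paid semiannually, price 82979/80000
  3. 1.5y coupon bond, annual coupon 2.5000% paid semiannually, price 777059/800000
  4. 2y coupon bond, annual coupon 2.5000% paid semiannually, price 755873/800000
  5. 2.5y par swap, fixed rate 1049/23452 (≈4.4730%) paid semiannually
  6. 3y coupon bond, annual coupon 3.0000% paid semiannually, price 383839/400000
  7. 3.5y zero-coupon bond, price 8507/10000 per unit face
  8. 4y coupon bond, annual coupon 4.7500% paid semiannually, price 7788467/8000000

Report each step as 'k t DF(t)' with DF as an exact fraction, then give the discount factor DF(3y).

step 1 [0.5y] zero: DF = P = 9869/10000 ≈ 0.986900
step 2 [1y] bond c/2=1/32: DF=(82979/80000 − 1/32·(0.986900))/(1+1/32) = 9759/10000 ≈ 0.975900
step 3 [1.5y] bond c/2=1/80: DF=(777059/800000 − 1/80·(0.986900+0.975900))/(1+1/80) = 9351/10000 ≈ 0.935100
step 4 [2y] bond c/2=1/80: DF=(755873/800000 − 1/80·(0.986900+0.975900+0.935100))/(1+1/80) = 4487/5000 ≈ 0.897400
step 5 [2.5y] swap r/2=1049/46904: DF=(1 − 1049/46904·(0.986900+0.975900+0.935100+0.897400))/(1+1049/46904) = 8951/10000 ≈ 0.895100
step 6 [3y] bond c/2=3/200: DF=(383839/400000 − 3/200·(0.986900+0.975900+0.935100+0.897400+0.895100))/(1+3/200) = 8761/10000 ≈ 0.876100
step 7 [3.5y] zero: DF = P = 8507/10000 ≈ 0.850700
step 8 [4y] bond c/2=19/800: DF=(7788467/8000000 − 19/800·(0.986900+0.975900+0.935100+0.897400+0.895100+0.876100+0.850700))/(1+19/800) = 8021/10000 ≈ 0.802100

1 1/2 9869/10000
2 1 9759/10000
3 3/2 9351/10000
4 2 4487/5000
5 5/2 8951/10000
6 3 8761/10000
7 7/2 8507/10000
8 4 8021/10000
DF(3y) = 8761/10000 ≈ 0.876100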